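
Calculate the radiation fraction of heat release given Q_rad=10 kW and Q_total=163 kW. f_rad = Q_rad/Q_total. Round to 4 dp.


f_rad = Q_rad / Q_total
f_rad = 10 / 163 = 0.0613


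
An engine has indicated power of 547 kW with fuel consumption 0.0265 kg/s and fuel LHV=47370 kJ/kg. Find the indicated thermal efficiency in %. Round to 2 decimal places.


eta_ith = (IP / (mf * LHV)) * 100
Denominator = 0.0265 * 47370 = 1255.3050 kW
eta_ith = (547 / 1255.3050) * 100 = 43.58%


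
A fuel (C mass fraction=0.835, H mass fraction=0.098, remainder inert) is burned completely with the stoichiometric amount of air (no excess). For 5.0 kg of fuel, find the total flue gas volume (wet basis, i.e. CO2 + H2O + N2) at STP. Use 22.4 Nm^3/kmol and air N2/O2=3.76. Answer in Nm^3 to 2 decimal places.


Per kg fuel: CO2 = (C/12 kmol)*22.4 = (0.835/12)*22.4 = 1.55867 Nm^3
Per kg fuel: H2O = (H/2 kmol)*22.4 = (0.098/2)*22.4 = 1.09760 Nm^3
O2 needed per kg fuel = C/12 + H/4 = 0.835/12 + 0.098/4 = 0.09408333 kmol
Per kg fuel: N2 = O2*3.76*22.4 = 0.09408333*3.76*22.4 = 7.92407 Nm^3
Total per kg = 1.55867 + 1.09760 + 7.92407 = 10.58034 Nm^3
Total = 10.58034 * 5.0 = 52.90 Nm^3


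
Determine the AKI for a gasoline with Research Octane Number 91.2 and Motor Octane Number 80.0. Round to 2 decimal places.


AKI = (RON + MON) / 2
AKI = (91.2 + 80.0) / 2
AKI = 171.2 / 2 = 85.60


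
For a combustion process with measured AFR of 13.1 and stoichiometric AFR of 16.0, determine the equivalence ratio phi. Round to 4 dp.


phi = AFR_stoich / AFR_actual
phi = 16.0 / 13.1 = 1.2214


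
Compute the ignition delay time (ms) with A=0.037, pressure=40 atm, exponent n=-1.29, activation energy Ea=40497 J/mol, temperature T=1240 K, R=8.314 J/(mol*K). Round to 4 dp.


tau = A * P^n * exp(Ea/(R*T))
P^n = 40^(-1.29) = 0.00857714
Ea/(R*T) = 40497/(8.314*1240) = 3.928178
exp(Ea/(R*T)) = 50.814304
tau = 0.037 * 0.00857714 * 50.814304 = 0.0161 ms


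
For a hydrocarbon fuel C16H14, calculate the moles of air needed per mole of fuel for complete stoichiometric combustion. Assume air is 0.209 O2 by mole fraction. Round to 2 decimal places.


Balanced combustion: C16H14 + 19.5 O2 -> 16 CO2 + 7 H2O
O2 needed = C + H/4 = 16 + 14/4 = 19.50 moles
Air moles = O2 / 0.209 = 19.50 / 0.209 = 93.30 moles air


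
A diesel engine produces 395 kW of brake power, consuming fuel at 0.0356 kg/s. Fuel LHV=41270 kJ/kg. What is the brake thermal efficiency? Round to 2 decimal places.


eta_BTE = (BP / (mf * LHV)) * 100
Denominator = 0.0356 * 41270 = 1469.2120 kW
eta_BTE = (395 / 1469.2120) * 100 = 26.89%


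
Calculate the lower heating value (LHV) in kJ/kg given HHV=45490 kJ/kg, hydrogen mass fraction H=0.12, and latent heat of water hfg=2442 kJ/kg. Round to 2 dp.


LHV = HHV - hfg * 9 * H
Water correction = 2442 * 9 * 0.12 = 2637.360 kJ/kg
LHV = 45490 - 2637.360 = 42852.64 kJ/kg


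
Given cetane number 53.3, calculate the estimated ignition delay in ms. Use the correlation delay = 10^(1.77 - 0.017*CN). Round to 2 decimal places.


delay = 10^(1.77 - 0.017*CN)
Exponent = 1.77 - 0.017*53.3 = 0.8639
delay = 10^0.8639 = 7.31 ms


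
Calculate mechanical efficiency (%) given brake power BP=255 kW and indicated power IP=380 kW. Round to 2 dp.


eta_mech = (BP / IP) * 100
Ratio = 255 / 380 = 0.6711
eta_mech = 0.6711 * 100 = 67.11%


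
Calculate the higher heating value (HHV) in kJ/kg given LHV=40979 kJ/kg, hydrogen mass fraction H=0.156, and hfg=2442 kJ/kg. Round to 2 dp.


HHV = LHV + hfg * 9 * H
Water addition = 2442 * 9 * 0.156 = 3428.568 kJ/kg
HHV = 40979 + 3428.568 = 44407.57 kJ/kg


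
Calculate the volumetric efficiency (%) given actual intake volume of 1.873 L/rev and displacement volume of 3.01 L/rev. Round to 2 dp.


eta_v = (V_actual / V_disp) * 100
Ratio = 1.873 / 3.01 = 0.6223
eta_v = 0.6223 * 100 = 62.23%


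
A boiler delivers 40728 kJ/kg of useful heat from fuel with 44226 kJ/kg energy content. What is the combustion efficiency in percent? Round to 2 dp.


Efficiency = (Q_useful / Q_fuel) * 100
Efficiency = (40728 / 44226) * 100
Efficiency = 0.9209 * 100 = 92.09%


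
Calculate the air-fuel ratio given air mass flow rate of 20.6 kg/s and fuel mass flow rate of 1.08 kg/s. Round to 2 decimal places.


AFR = m_air / m_fuel
AFR = 20.6 / 1.08 = 19.07


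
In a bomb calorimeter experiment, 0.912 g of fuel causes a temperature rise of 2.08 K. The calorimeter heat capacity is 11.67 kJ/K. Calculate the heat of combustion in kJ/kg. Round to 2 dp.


Hc = C_cal * delta_T / m_fuel
Q_released = 11.67 * 2.08 = 24.2736 kJ
m_fuel = 0.912 g = 0.912/1000 kg = 0.000912 kg
Hc = 24.2736 / 0.000912 = 26615.79 kJ/kg


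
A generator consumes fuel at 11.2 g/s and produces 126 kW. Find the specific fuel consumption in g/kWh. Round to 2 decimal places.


SFC = (mf / BP) * 3600
Rate = 11.2 / 126 = 0.088889 g/(s*kW)
SFC = 0.088889 * 3600 = 320.00 g/kWh


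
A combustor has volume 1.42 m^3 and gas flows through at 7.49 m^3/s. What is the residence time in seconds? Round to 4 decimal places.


tau = V / Q_flow
tau = 1.42 / 7.49 = 0.1896 s


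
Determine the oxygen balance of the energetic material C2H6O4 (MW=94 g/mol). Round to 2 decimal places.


OB = -1600 * (2C + H/2 - O) / MW
Inner = 2*2 + 6/2 - 4 = 3.00
OB = -1600 * 3.00 / 94 = -51.06%


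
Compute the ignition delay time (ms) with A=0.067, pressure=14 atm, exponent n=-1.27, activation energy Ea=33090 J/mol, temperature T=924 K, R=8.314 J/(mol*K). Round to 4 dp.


tau = A * P^n * exp(Ea/(R*T))
P^n = 14^(-1.27) = 0.03502817
Ea/(R*T) = 33090/(8.314*924) = 4.307396
exp(Ea/(R*T)) = 74.246880
tau = 0.067 * 0.03502817 * 74.246880 = 0.1742 ms


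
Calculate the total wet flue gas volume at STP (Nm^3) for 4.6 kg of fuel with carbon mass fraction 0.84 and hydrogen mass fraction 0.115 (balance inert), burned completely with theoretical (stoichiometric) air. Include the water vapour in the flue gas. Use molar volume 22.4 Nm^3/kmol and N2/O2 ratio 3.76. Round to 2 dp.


Per kg fuel: CO2 = (C/12 kmol)*22.4 = (0.84/12)*22.4 = 1.56800 Nm^3
Per kg fuel: H2O = (H/2 kmol)*22.4 = (0.115/2)*22.4 = 1.28800 Nm^3
O2 needed per kg fuel = C/12 + H/4 = 0.84/12 + 0.115/4 = 0.09875000 kmol
Per kg fuel: N2 = O2*3.76*22.4 = 0.09875000*3.76*22.4 = 8.31712 Nm^3
Total per kg = 1.56800 + 1.28800 + 8.31712 = 11.17312 Nm^3
Total = 11.17312 * 4.6 = 51.40 Nm^3


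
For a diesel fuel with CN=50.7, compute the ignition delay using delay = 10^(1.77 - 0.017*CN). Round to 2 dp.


delay = 10^(1.77 - 0.017*CN)
Exponent = 1.77 - 0.017*50.7 = 0.9081
delay = 10^0.9081 = 8.09 ms


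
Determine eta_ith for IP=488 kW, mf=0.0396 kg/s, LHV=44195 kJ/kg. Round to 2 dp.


eta_ith = (IP / (mf * LHV)) * 100
Denominator = 0.0396 * 44195 = 1750.1220 kW
eta_ith = (488 / 1750.1220) * 100 = 27.88%


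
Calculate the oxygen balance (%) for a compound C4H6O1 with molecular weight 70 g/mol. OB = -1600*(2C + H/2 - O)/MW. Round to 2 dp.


OB = -1600 * (2C + H/2 - O) / MW
Inner = 2*4 + 6/2 - 1 = 10.00
OB = -1600 * 10.00 / 70 = -228.57%


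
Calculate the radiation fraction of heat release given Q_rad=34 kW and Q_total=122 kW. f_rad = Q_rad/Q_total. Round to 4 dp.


f_rad = Q_rad / Q_total
f_rad = 34 / 122 = 0.2787


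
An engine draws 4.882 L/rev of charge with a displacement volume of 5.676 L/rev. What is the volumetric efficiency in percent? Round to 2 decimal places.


eta_v = (V_actual / V_disp) * 100
Ratio = 4.882 / 5.676 = 0.8601
eta_v = 0.8601 * 100 = 86.01%


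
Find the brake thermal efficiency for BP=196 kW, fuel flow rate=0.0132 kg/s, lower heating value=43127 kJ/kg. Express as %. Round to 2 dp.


eta_BTE = (BP / (mf * LHV)) * 100
Denominator = 0.0132 * 43127 = 569.2764 kW
eta_BTE = (196 / 569.2764) * 100 = 34.43%


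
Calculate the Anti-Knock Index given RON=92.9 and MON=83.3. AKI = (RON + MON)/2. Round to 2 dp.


AKI = (RON + MON) / 2
AKI = (92.9 + 83.3) / 2
AKI = 176.2 / 2 = 88.10


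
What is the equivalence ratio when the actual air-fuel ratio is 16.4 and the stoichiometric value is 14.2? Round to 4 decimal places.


phi = AFR_stoich / AFR_actual
phi = 14.2 / 16.4 = 0.8659


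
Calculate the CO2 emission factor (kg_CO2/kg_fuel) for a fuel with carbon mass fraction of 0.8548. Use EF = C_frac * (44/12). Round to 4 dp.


EF = C_frac * (M_CO2 / M_C)
EF = 0.8548 * (44/12)
EF = 0.8548 * 3.666667 = 3.1343 kg_CO2/kg_fuel


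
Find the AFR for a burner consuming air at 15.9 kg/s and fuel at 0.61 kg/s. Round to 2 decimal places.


AFR = m_air / m_fuel
AFR = 15.9 / 0.61 = 26.07


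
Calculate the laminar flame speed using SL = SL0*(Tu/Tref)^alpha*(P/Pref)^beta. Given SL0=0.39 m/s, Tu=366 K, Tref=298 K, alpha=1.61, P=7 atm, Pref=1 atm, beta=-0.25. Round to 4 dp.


SL = SL0 * (Tu/Tref)^alpha * (P/Pref)^beta
T ratio = 366/298 = 1.22818792
(T ratio)^alpha = 1.22818792^1.61 = 1.392247
(P/Pref)^beta = 7^(-0.25) = 0.614788
SL = 0.39 * 1.392247 * 0.614788 = 0.3338 m/s


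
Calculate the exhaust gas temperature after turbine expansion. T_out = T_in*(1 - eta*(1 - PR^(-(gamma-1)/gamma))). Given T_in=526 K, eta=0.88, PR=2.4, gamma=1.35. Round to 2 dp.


T_out = T_in * (1 - eta * (1 - PR^(-(gamma-1)/gamma)))
Exponent = -(1.35-1)/1.35 = -0.25925926
PR^exp = 2.4^(-0.25925926) = 0.79694200
Factor = 1 - 0.88*(1 - 0.79694200) = 0.82130896
T_out = 526 * 0.82130896 = 432.01 K


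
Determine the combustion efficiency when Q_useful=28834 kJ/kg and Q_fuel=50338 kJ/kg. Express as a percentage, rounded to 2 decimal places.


Efficiency = (Q_useful / Q_fuel) * 100
Efficiency = (28834 / 50338) * 100
Efficiency = 0.5728 * 100 = 57.28%


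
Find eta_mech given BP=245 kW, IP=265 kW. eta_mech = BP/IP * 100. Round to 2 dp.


eta_mech = (BP / IP) * 100
Ratio = 245 / 265 = 0.9245
eta_mech = 0.9245 * 100 = 92.45%


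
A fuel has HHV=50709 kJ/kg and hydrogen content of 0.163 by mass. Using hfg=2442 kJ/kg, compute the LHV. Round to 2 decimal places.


LHV = HHV - hfg * 9 * H
Water correction = 2442 * 9 * 0.163 = 3582.414 kJ/kg
LHV = 50709 - 3582.414 = 47126.59 kJ/kg


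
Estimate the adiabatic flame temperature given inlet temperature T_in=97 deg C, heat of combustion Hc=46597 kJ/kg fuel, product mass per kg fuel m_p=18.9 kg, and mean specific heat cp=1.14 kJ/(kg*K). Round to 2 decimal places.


T_ad = T_in + Hc / (m_p * cp)
Denominator = 18.9 * 1.14 = 21.5460
Temperature rise = 46597 / 21.5460 = 2162.68 K
T_ad = 97 + 2162.68 = 2259.68 deg C


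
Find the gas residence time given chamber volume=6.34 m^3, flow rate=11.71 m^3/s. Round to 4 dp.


tau = V / Q_flow
tau = 6.34 / 11.71 = 0.5414 s


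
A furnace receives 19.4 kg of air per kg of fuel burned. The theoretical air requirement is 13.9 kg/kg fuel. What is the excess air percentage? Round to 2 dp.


Excess air = actual - stoichiometric = 19.4 - 13.9 = 5.50 kg/kg fuel
Excess air % = (excess / stoich) * 100 = (5.50 / 13.9) * 100 = 39.57%


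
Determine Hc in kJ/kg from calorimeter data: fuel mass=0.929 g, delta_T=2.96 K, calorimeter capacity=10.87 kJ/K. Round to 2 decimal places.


Hc = C_cal * delta_T / m_fuel
Q_released = 10.87 * 2.96 = 32.1752 kJ
m_fuel = 0.929 g = 0.929/1000 kg = 0.000929 kg
Hc = 32.1752 / 0.000929 = 34634.23 kJ/kg


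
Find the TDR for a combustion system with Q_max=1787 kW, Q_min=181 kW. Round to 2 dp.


TDR = Q_max / Q_min
TDR = 1787 / 181 = 9.87


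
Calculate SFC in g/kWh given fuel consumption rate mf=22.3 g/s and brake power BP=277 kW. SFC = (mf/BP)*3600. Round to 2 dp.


SFC = (mf / BP) * 3600
Rate = 22.3 / 277 = 0.080505 g/(s*kW)
SFC = 0.080505 * 3600 = 289.82 g/kWh


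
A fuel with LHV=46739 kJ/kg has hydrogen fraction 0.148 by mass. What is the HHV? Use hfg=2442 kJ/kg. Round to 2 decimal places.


HHV = LHV + hfg * 9 * H
Water addition = 2442 * 9 * 0.148 = 3252.744 kJ/kg
HHV = 46739 + 3252.744 = 49991.74 kJ/kg


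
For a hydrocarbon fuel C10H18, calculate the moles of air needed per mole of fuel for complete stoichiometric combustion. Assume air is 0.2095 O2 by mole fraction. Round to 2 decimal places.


Balanced combustion: C10H18 + 14.5 O2 -> 10 CO2 + 9 H2O
O2 needed = C + H/4 = 10 + 18/4 = 14.50 moles
Air moles = O2 / 0.2095 = 14.50 / 0.2095 = 69.21 moles air


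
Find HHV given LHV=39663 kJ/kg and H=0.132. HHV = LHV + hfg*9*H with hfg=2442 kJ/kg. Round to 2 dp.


HHV = LHV + hfg * 9 * H
Water addition = 2442 * 9 * 0.132 = 2901.096 kJ/kg
HHV = 39663 + 2901.096 = 42564.10 kJ/kg


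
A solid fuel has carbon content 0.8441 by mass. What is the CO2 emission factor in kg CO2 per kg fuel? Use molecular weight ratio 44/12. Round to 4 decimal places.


EF = C_frac * (M_CO2 / M_C)
EF = 0.8441 * (44/12)
EF = 0.8441 * 3.666667 = 3.0950 kg_CO2/kg_fuel


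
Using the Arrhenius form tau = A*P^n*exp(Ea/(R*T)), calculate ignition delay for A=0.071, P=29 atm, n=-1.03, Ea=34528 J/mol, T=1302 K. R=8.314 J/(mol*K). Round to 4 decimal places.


tau = A * P^n * exp(Ea/(R*T))
P^n = 29^(-1.03) = 0.03116952
Ea/(R*T) = 34528/(8.314*1302) = 3.189704
exp(Ea/(R*T)) = 24.281245
tau = 0.071 * 0.03116952 * 24.281245 = 0.0537 ms


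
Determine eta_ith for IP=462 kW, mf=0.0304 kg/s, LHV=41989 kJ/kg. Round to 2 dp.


eta_ith = (IP / (mf * LHV)) * 100
Denominator = 0.0304 * 41989 = 1276.4656 kW
eta_ith = (462 / 1276.4656) * 100 = 36.19%


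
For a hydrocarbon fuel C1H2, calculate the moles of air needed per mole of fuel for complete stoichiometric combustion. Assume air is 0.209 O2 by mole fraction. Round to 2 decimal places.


Balanced combustion: C1H2 + 1.5 O2 -> 1 CO2 + 1 H2O
O2 needed = C + H/4 = 1 + 2/4 = 1.50 moles
Air moles = O2 / 0.209 = 1.50 / 0.209 = 7.18 moles air


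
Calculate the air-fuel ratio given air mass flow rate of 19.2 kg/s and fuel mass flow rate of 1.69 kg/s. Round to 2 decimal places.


AFR = m_air / m_fuel
AFR = 19.2 / 1.69 = 11.36


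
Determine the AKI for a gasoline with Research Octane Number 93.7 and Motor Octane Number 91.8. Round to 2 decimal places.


AKI = (RON + MON) / 2
AKI = (93.7 + 91.8) / 2
AKI = 185.5 / 2 = 92.75


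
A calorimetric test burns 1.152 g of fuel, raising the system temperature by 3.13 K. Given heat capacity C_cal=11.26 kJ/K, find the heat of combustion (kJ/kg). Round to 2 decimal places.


Hc = C_cal * delta_T / m_fuel
Q_released = 11.26 * 3.13 = 35.2438 kJ
m_fuel = 1.152 g = 1.152/1000 kg = 0.001152 kg
Hc = 35.2438 / 0.001152 = 30593.58 kJ/kg


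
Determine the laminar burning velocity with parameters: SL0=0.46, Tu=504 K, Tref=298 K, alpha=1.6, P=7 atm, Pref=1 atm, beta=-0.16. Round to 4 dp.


SL = SL0 * (Tu/Tref)^alpha * (P/Pref)^beta
T ratio = 504/298 = 1.69127517
(T ratio)^alpha = 1.69127517^1.6 = 2.318157
(P/Pref)^beta = 7^(-0.16) = 0.732461
SL = 0.46 * 2.318157 * 0.732461 = 0.7811 m/s


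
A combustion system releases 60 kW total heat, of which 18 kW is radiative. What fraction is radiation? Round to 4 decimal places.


f_rad = Q_rad / Q_total
f_rad = 18 / 60 = 0.3000


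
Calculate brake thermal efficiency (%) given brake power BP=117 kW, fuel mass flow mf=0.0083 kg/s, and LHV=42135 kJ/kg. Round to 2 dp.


eta_BTE = (BP / (mf * LHV)) * 100
Denominator = 0.0083 * 42135 = 349.7205 kW
eta_BTE = (117 / 349.7205) * 100 = 33.46%


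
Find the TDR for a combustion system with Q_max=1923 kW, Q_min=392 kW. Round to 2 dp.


TDR = Q_max / Q_min
TDR = 1923 / 392 = 4.91


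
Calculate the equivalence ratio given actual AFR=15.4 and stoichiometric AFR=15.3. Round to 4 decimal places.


phi = AFR_stoich / AFR_actual
phi = 15.3 / 15.4 = 0.9935


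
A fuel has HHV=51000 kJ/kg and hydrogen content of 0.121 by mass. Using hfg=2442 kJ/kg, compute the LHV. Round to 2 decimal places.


LHV = HHV - hfg * 9 * H
Water correction = 2442 * 9 * 0.121 = 2659.338 kJ/kg
LHV = 51000 - 2659.338 = 48340.66 kJ/kg


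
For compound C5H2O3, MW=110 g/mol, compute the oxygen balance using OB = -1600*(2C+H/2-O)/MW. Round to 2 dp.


OB = -1600 * (2C + H/2 - O) / MW
Inner = 2*5 + 2/2 - 3 = 8.00
OB = -1600 * 8.00 / 110 = -116.36%


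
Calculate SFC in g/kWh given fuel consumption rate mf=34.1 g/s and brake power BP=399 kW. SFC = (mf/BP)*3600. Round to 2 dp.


SFC = (mf / BP) * 3600
Rate = 34.1 / 399 = 0.085464 g/(s*kW)
SFC = 0.085464 * 3600 = 307.67 g/kWh


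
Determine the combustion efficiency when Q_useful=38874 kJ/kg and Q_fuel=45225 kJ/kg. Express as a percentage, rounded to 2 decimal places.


Efficiency = (Q_useful / Q_fuel) * 100
Efficiency = (38874 / 45225) * 100
Efficiency = 0.8596 * 100 = 85.96%


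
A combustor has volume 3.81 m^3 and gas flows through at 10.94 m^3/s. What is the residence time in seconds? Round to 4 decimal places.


tau = V / Q_flow
tau = 3.81 / 10.94 = 0.3483 s


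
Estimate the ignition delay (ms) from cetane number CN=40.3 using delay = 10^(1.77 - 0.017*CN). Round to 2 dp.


delay = 10^(1.77 - 0.017*CN)
Exponent = 1.77 - 0.017*40.3 = 1.0849
delay = 10^1.0849 = 12.16 ms


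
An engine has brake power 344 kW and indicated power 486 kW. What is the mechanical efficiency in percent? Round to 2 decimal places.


eta_mech = (BP / IP) * 100
Ratio = 344 / 486 = 0.7078
eta_mech = 0.7078 * 100 = 70.78%


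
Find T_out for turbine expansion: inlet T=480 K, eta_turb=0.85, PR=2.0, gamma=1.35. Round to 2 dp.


T_out = T_in * (1 - eta * (1 - PR^(-(gamma-1)/gamma)))
Exponent = -(1.35-1)/1.35 = -0.25925926
PR^exp = 2.0^(-0.25925926) = 0.83551680
Factor = 1 - 0.85*(1 - 0.83551680) = 0.86018928
T_out = 480 * 0.86018928 = 412.89 K


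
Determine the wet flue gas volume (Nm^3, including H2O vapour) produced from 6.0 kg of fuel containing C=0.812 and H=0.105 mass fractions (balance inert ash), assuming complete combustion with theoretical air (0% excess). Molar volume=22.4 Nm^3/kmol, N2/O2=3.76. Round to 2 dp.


Per kg fuel: CO2 = (C/12 kmol)*22.4 = (0.812/12)*22.4 = 1.51573 Nm^3
Per kg fuel: H2O = (H/2 kmol)*22.4 = (0.105/2)*22.4 = 1.17600 Nm^3
O2 needed per kg fuel = C/12 + H/4 = 0.812/12 + 0.105/4 = 0.09391667 kmol
Per kg fuel: N2 = O2*3.76*22.4 = 0.09391667*3.76*22.4 = 7.91004 Nm^3
Total per kg = 1.51573 + 1.17600 + 7.91004 = 10.60177 Nm^3
Total = 10.60177 * 6.0 = 63.61 Nm^3


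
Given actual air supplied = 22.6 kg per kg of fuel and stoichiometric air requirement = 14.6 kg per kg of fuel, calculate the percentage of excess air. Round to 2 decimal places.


Excess air = actual - stoichiometric = 22.6 - 14.6 = 8.00 kg/kg fuel
Excess air % = (excess / stoich) * 100 = (8.00 / 14.6) * 100 = 54.79%


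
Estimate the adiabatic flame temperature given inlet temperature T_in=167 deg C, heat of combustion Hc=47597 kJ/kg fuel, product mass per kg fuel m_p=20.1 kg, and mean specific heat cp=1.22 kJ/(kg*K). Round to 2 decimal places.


T_ad = T_in + Hc / (m_p * cp)
Denominator = 20.1 * 1.22 = 24.5220
Temperature rise = 47597 / 24.5220 = 1940.99 K
T_ad = 167 + 1940.99 = 2107.99 deg C


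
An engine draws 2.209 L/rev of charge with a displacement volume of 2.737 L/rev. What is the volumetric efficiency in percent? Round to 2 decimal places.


eta_v = (V_actual / V_disp) * 100
Ratio = 2.209 / 2.737 = 0.8071
eta_v = 0.8071 * 100 = 80.71%


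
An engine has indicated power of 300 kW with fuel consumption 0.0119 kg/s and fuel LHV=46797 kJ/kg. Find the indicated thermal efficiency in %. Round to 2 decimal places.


eta_ith = (IP / (mf * LHV)) * 100
Denominator = 0.0119 * 46797 = 556.8843 kW
eta_ith = (300 / 556.8843) * 100 = 53.87%


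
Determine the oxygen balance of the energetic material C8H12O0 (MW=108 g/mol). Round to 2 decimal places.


OB = -1600 * (2C + H/2 - O) / MW
Inner = 2*8 + 12/2 - 0 = 22.00
OB = -1600 * 22.00 / 108 = -325.93%


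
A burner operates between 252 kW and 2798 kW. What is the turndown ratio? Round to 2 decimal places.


TDR = Q_max / Q_min
TDR = 2798 / 252 = 11.10


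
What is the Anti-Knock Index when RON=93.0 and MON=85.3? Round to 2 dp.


AKI = (RON + MON) / 2
AKI = (93.0 + 85.3) / 2
AKI = 178.3 / 2 = 89.15


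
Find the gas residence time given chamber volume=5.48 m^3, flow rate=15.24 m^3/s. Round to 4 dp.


tau = V / Q_flow
tau = 5.48 / 15.24 = 0.3596 s


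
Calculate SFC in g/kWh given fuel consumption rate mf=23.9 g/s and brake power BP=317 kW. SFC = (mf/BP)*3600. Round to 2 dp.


SFC = (mf / BP) * 3600
Rate = 23.9 / 317 = 0.075394 g/(s*kW)
SFC = 0.075394 * 3600 = 271.42 g/kWh


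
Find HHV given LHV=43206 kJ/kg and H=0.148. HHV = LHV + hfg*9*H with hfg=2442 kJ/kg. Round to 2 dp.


HHV = LHV + hfg * 9 * H
Water addition = 2442 * 9 * 0.148 = 3252.744 kJ/kg
HHV = 43206 + 3252.744 = 46458.74 kJ/kg


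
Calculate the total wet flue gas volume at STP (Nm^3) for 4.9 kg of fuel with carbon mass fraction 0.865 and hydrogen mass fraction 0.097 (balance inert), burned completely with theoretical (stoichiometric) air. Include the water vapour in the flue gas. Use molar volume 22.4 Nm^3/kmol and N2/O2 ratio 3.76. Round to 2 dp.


Per kg fuel: CO2 = (C/12 kmol)*22.4 = (0.865/12)*22.4 = 1.61467 Nm^3
Per kg fuel: H2O = (H/2 kmol)*22.4 = (0.097/2)*22.4 = 1.08640 Nm^3
O2 needed per kg fuel = C/12 + H/4 = 0.865/12 + 0.097/4 = 0.09633333 kmol
Per kg fuel: N2 = O2*3.76*22.4 = 0.09633333*3.76*22.4 = 8.11358 Nm^3
Total per kg = 1.61467 + 1.08640 + 8.11358 = 10.81465 Nm^3
Total = 10.81465 * 4.9 = 52.99 Nm^3


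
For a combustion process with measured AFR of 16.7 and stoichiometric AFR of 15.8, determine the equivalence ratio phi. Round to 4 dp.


phi = AFR_stoich / AFR_actual
phi = 15.8 / 16.7 = 0.9461


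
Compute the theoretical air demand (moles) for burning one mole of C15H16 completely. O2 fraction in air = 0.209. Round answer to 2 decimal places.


Balanced combustion: C15H16 + 19 O2 -> 15 CO2 + 8 H2O
O2 needed = C + H/4 = 15 + 16/4 = 19.00 moles
Air moles = O2 / 0.209 = 19.00 / 0.209 = 90.91 moles air


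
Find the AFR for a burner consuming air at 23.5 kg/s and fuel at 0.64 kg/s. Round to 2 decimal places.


AFR = m_air / m_fuel
AFR = 23.5 / 0.64 = 36.72


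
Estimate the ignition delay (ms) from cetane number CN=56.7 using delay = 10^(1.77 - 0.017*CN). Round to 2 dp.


delay = 10^(1.77 - 0.017*CN)
Exponent = 1.77 - 0.017*56.7 = 0.8061
delay = 10^0.8061 = 6.40 ms


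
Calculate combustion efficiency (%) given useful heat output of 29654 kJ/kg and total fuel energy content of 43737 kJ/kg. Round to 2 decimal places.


Efficiency = (Q_useful / Q_fuel) * 100
Efficiency = (29654 / 43737) * 100
Efficiency = 0.6780 * 100 = 67.80%


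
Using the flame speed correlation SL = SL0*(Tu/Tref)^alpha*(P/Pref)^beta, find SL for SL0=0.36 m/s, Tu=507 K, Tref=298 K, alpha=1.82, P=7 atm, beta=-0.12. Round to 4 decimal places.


SL = SL0 * (Tu/Tref)^alpha * (P/Pref)^beta
T ratio = 507/298 = 1.70134228
(T ratio)^alpha = 1.70134228^1.82 = 2.630516
(P/Pref)^beta = 7^(-0.12) = 0.791750
SL = 0.36 * 2.630516 * 0.791750 = 0.7498 m/s


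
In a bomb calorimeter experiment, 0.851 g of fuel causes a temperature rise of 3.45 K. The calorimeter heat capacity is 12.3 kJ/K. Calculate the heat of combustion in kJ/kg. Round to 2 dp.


Hc = C_cal * delta_T / m_fuel
Q_released = 12.3 * 3.45 = 42.4350 kJ
m_fuel = 0.851 g = 0.851/1000 kg = 0.000851 kg
Hc = 42.4350 / 0.000851 = 49864.86 kJ/kg


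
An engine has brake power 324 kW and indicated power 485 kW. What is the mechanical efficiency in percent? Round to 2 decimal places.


eta_mech = (BP / IP) * 100
Ratio = 324 / 485 = 0.6680
eta_mech = 0.6680 * 100 = 66.80%


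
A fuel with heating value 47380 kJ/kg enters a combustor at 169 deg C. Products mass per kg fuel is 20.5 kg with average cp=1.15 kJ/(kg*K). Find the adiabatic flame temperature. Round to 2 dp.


T_ad = T_in + Hc / (m_p * cp)
Denominator = 20.5 * 1.15 = 23.5750
Temperature rise = 47380 / 23.5750 = 2009.76 K
T_ad = 169 + 2009.76 = 2178.76 deg C


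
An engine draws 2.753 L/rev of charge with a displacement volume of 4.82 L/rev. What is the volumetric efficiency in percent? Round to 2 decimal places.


eta_v = (V_actual / V_disp) * 100
Ratio = 2.753 / 4.82 = 0.5712
eta_v = 0.5712 * 100 = 57.12%


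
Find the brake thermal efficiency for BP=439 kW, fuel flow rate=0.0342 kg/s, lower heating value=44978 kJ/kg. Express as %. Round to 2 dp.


eta_BTE = (BP / (mf * LHV)) * 100
Denominator = 0.0342 * 44978 = 1538.2476 kW
eta_BTE = (439 / 1538.2476) * 100 = 28.54%


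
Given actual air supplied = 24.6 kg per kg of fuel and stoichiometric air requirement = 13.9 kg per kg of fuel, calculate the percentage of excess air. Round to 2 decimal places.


Excess air = actual - stoichiometric = 24.6 - 13.9 = 10.70 kg/kg fuel
Excess air % = (excess / stoich) * 100 = (10.70 / 13.9) * 100 = 76.98%


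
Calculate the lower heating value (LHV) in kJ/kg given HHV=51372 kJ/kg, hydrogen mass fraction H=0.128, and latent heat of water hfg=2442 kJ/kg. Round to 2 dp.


LHV = HHV - hfg * 9 * H
Water correction = 2442 * 9 * 0.128 = 2813.184 kJ/kg
LHV = 51372 - 2813.184 = 48558.82 kJ/kg


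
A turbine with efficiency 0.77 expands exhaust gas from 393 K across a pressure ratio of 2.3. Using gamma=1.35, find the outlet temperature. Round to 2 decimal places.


T_out = T_in * (1 - eta * (1 - PR^(-(gamma-1)/gamma)))
Exponent = -(1.35-1)/1.35 = -0.25925926
PR^exp = 2.3^(-0.25925926) = 0.80578413
Factor = 1 - 0.77*(1 - 0.80578413) = 0.85045378
T_out = 393 * 0.85045378 = 334.23 K


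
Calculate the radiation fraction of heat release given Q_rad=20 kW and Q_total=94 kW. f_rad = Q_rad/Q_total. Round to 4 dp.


f_rad = Q_rad / Q_total
f_rad = 20 / 94 = 0.2128


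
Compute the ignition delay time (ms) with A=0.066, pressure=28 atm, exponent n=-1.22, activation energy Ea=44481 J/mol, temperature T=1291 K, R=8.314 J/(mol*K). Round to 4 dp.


tau = A * P^n * exp(Ea/(R*T))
P^n = 28^(-1.22) = 0.01715802
Ea/(R*T) = 44481/(8.314*1291) = 4.144177
exp(Ea/(R*T)) = 63.065688
tau = 0.066 * 0.01715802 * 63.065688 = 0.0714 ms


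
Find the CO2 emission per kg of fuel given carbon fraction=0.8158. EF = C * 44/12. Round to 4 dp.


EF = C_frac * (M_CO2 / M_C)
EF = 0.8158 * (44/12)
EF = 0.8158 * 3.666667 = 2.9913 kg_CO2/kg_fuel


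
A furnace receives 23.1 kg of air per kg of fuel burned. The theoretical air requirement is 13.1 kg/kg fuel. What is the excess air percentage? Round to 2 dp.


Excess air = actual - stoichiometric = 23.1 - 13.1 = 10.00 kg/kg fuel
Excess air % = (excess / stoich) * 100 = (10.00 / 13.1) * 100 = 76.34%


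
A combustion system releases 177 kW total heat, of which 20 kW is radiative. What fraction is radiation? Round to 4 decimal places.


f_rad = Q_rad / Q_total
f_rad = 20 / 177 = 0.1130


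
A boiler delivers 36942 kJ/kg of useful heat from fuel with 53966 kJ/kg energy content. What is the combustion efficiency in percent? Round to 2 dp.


Efficiency = (Q_useful / Q_fuel) * 100
Efficiency = (36942 / 53966) * 100
Efficiency = 0.6845 * 100 = 68.45%


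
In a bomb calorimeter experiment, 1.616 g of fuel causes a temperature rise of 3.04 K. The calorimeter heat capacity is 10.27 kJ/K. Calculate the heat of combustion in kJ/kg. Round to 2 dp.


Hc = C_cal * delta_T / m_fuel
Q_released = 10.27 * 3.04 = 31.2208 kJ
m_fuel = 1.616 g = 1.616/1000 kg = 0.001616 kg
Hc = 31.2208 / 0.001616 = 19319.80 kJ/kg


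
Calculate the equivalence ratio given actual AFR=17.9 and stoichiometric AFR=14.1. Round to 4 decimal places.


phi = AFR_stoich / AFR_actual
phi = 14.1 / 17.9 = 0.7877


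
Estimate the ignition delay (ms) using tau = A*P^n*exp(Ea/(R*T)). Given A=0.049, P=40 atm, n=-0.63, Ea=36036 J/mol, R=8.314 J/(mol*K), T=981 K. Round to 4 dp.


tau = A * P^n * exp(Ea/(R*T))
P^n = 40^(-0.63) = 0.09788186
Ea/(R*T) = 36036/(8.314*981) = 4.418324
exp(Ea/(R*T)) = 82.957125
tau = 0.049 * 0.09788186 * 82.957125 = 0.3979 ms


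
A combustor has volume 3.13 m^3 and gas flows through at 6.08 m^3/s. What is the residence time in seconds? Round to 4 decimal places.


tau = V / Q_flow
tau = 3.13 / 6.08 = 0.5148 s


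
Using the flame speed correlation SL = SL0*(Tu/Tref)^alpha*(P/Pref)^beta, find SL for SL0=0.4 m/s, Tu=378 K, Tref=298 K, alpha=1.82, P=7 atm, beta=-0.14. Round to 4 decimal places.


SL = SL0 * (Tu/Tref)^alpha * (P/Pref)^beta
T ratio = 378/298 = 1.26845638
(T ratio)^alpha = 1.26845638^1.82 = 1.541564
(P/Pref)^beta = 7^(-0.14) = 0.761529
SL = 0.4 * 1.541564 * 0.761529 = 0.4696 m/s


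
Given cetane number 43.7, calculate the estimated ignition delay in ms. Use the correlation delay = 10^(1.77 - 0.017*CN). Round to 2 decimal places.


delay = 10^(1.77 - 0.017*CN)
Exponent = 1.77 - 0.017*43.7 = 1.0271
delay = 10^1.0271 = 10.64 ms


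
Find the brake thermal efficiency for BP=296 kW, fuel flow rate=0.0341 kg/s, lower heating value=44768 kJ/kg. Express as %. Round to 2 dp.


eta_BTE = (BP / (mf * LHV)) * 100
Denominator = 0.0341 * 44768 = 1526.5888 kW
eta_BTE = (296 / 1526.5888) * 100 = 19.39%


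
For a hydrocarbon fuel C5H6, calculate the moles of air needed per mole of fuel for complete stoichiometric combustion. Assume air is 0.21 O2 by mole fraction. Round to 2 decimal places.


Balanced combustion: C5H6 + 6.5 O2 -> 5 CO2 + 3 H2O
O2 needed = C + H/4 = 5 + 6/4 = 6.50 moles
Air moles = O2 / 0.21 = 6.50 / 0.21 = 30.95 moles air


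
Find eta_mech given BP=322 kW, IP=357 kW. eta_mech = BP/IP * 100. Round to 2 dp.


eta_mech = (BP / IP) * 100
Ratio = 322 / 357 = 0.9020
eta_mech = 0.9020 * 100 = 90.20%


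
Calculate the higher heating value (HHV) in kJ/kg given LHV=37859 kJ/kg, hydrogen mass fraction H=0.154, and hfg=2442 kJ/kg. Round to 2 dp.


HHV = LHV + hfg * 9 * H
Water addition = 2442 * 9 * 0.154 = 3384.612 kJ/kg
HHV = 37859 + 3384.612 = 41243.61 kJ/kg


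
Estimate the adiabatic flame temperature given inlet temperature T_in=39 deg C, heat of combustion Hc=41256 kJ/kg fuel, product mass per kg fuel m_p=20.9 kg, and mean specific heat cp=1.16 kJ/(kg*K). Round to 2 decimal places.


T_ad = T_in + Hc / (m_p * cp)
Denominator = 20.9 * 1.16 = 24.2440
Temperature rise = 41256 / 24.2440 = 1701.70 K
T_ad = 39 + 1701.70 = 1740.70 deg C


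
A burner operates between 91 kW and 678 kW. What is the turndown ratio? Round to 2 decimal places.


TDR = Q_max / Q_min
TDR = 678 / 91 = 7.45


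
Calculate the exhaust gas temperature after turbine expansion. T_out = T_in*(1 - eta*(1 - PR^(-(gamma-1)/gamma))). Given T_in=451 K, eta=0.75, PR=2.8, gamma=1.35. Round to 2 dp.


T_out = T_in * (1 - eta * (1 - PR^(-(gamma-1)/gamma)))
Exponent = -(1.35-1)/1.35 = -0.25925926
PR^exp = 2.8^(-0.25925926) = 0.76572026
Factor = 1 - 0.75*(1 - 0.76572026) = 0.82429020
T_out = 451 * 0.82429020 = 371.75 K


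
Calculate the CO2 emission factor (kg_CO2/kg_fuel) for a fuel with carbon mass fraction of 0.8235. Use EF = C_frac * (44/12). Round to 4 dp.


EF = C_frac * (M_CO2 / M_C)
EF = 0.8235 * (44/12)
EF = 0.8235 * 3.666667 = 3.0195 kg_CO2/kg_fuel


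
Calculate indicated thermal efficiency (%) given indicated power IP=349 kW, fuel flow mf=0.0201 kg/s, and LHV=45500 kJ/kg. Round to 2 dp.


eta_ith = (IP / (mf * LHV)) * 100
Denominator = 0.0201 * 45500 = 914.5500 kW
eta_ith = (349 / 914.5500) * 100 = 38.16%


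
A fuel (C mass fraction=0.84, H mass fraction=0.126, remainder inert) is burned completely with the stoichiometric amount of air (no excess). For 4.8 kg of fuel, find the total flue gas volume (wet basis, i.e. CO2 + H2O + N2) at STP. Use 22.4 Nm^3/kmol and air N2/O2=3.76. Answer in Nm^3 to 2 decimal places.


Per kg fuel: CO2 = (C/12 kmol)*22.4 = (0.84/12)*22.4 = 1.56800 Nm^3
Per kg fuel: H2O = (H/2 kmol)*22.4 = (0.126/2)*22.4 = 1.41120 Nm^3
O2 needed per kg fuel = C/12 + H/4 = 0.84/12 + 0.126/4 = 0.10150000 kmol
Per kg fuel: N2 = O2*3.76*22.4 = 0.10150000*3.76*22.4 = 8.54874 Nm^3
Total per kg = 1.56800 + 1.41120 + 8.54874 = 11.52794 Nm^3
Total = 11.52794 * 4.8 = 55.33 Nm^3


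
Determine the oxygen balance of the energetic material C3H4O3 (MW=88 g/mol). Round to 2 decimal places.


OB = -1600 * (2C + H/2 - O) / MW
Inner = 2*3 + 4/2 - 3 = 5.00
OB = -1600 * 5.00 / 88 = -90.91%


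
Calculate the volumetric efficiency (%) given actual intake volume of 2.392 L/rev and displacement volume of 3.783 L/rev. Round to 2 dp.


eta_v = (V_actual / V_disp) * 100
Ratio = 2.392 / 3.783 = 0.6323
eta_v = 0.6323 * 100 = 63.23%


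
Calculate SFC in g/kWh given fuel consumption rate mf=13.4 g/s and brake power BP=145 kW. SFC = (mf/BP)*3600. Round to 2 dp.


SFC = (mf / BP) * 3600
Rate = 13.4 / 145 = 0.092414 g/(s*kW)
SFC = 0.092414 * 3600 = 332.69 g/kWh


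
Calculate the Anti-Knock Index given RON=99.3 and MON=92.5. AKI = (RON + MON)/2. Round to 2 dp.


AKI = (RON + MON) / 2
AKI = (99.3 + 92.5) / 2
AKI = 191.8 / 2 = 95.90


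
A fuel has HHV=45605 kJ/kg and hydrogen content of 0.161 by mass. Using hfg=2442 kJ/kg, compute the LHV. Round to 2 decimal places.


LHV = HHV - hfg * 9 * H
Water correction = 2442 * 9 * 0.161 = 3538.458 kJ/kg
LHV = 45605 - 3538.458 = 42066.54 kJ/kg


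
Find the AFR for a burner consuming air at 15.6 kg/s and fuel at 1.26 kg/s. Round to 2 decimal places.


AFR = m_air / m_fuel
AFR = 15.6 / 1.26 = 12.38


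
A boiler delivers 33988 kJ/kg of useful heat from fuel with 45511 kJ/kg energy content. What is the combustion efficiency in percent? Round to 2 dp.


Efficiency = (Q_useful / Q_fuel) * 100
Efficiency = (33988 / 45511) * 100
Efficiency = 0.7468 * 100 = 74.68%


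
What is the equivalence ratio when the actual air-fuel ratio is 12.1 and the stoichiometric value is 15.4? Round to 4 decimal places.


phi = AFR_stoich / AFR_actual
phi = 15.4 / 12.1 = 1.2727


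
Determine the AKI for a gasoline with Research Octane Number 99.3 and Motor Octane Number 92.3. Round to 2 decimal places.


AKI = (RON + MON) / 2
AKI = (99.3 + 92.3) / 2
AKI = 191.6 / 2 = 95.80


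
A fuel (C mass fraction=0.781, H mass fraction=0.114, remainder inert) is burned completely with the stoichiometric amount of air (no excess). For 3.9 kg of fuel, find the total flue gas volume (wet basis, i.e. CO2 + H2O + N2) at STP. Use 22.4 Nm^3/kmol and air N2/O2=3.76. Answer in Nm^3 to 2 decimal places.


Per kg fuel: CO2 = (C/12 kmol)*22.4 = (0.781/12)*22.4 = 1.45787 Nm^3
Per kg fuel: H2O = (H/2 kmol)*22.4 = (0.114/2)*22.4 = 1.27680 Nm^3
O2 needed per kg fuel = C/12 + H/4 = 0.781/12 + 0.114/4 = 0.09358333 kmol
Per kg fuel: N2 = O2*3.76*22.4 = 0.09358333*3.76*22.4 = 7.88196 Nm^3
Total per kg = 1.45787 + 1.27680 + 7.88196 = 10.61663 Nm^3
Total = 10.61663 * 3.9 = 41.40 Nm^3


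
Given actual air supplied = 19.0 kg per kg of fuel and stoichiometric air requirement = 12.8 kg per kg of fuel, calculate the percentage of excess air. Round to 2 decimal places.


Excess air = actual - stoichiometric = 19.0 - 12.8 = 6.20 kg/kg fuel
Excess air % = (excess / stoich) * 100 = (6.20 / 12.8) * 100 = 48.44%


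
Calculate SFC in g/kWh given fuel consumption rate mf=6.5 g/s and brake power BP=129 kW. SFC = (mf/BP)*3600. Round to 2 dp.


SFC = (mf / BP) * 3600
Rate = 6.5 / 129 = 0.050388 g/(s*kW)
SFC = 0.050388 * 3600 = 181.40 g/kWh


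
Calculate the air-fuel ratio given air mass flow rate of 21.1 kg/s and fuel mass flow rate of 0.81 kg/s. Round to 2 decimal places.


AFR = m_air / m_fuel
AFR = 21.1 / 0.81 = 26.05


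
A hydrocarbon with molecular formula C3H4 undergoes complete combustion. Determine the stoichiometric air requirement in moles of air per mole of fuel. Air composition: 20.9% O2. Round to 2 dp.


Balanced combustion: C3H4 + 4 O2 -> 3 CO2 + 2 H2O
O2 needed = C + H/4 = 3 + 4/4 = 4.00 moles
Air moles = O2 / 0.209 = 4.00 / 0.209 = 19.14 moles air


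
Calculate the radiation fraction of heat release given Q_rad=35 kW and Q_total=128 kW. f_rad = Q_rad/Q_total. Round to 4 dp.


f_rad = Q_rad / Q_total
f_rad = 35 / 128 = 0.2734


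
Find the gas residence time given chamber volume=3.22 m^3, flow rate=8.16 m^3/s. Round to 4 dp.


tau = V / Q_flow
tau = 3.22 / 8.16 = 0.3946 s


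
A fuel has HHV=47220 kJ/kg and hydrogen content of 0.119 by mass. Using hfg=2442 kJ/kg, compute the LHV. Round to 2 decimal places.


LHV = HHV - hfg * 9 * H
Water correction = 2442 * 9 * 0.119 = 2615.382 kJ/kg
LHV = 47220 - 2615.382 = 44604.62 kJ/kg


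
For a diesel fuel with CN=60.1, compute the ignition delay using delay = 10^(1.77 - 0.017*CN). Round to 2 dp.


delay = 10^(1.77 - 0.017*CN)
Exponent = 1.77 - 0.017*60.1 = 0.7483
delay = 10^0.7483 = 5.60 ms


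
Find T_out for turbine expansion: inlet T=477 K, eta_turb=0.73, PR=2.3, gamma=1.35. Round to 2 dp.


T_out = T_in * (1 - eta * (1 - PR^(-(gamma-1)/gamma)))
Exponent = -(1.35-1)/1.35 = -0.25925926
PR^exp = 2.3^(-0.25925926) = 0.80578413
Factor = 1 - 0.73*(1 - 0.80578413) = 0.85822241
T_out = 477 * 0.85822241 = 409.37 K


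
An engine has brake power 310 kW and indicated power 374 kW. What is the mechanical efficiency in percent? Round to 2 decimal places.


eta_mech = (BP / IP) * 100
Ratio = 310 / 374 = 0.8289
eta_mech = 0.8289 * 100 = 82.89%


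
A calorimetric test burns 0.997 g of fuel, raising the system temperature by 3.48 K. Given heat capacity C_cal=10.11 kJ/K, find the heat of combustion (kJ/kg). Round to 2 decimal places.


Hc = C_cal * delta_T / m_fuel
Q_released = 10.11 * 3.48 = 35.1828 kJ
m_fuel = 0.997 g = 0.997/1000 kg = 0.000997 kg
Hc = 35.1828 / 0.000997 = 35288.67 kJ/kg


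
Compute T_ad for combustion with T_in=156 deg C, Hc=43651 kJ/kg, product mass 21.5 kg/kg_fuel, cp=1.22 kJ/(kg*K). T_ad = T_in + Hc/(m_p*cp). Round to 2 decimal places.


T_ad = T_in + Hc / (m_p * cp)
Denominator = 21.5 * 1.22 = 26.2300
Temperature rise = 43651 / 26.2300 = 1664.16 K
T_ad = 156 + 1664.16 = 1820.16 deg C


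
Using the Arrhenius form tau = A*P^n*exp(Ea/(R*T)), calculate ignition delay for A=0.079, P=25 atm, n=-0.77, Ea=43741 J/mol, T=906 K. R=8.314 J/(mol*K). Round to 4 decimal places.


tau = A * P^n * exp(Ea/(R*T))
P^n = 25^(-0.77) = 0.08386605
Ea/(R*T) = 43741/(8.314*906) = 5.806982
exp(Ea/(R*T)) = 332.613825
tau = 0.079 * 0.08386605 * 332.613825 = 2.2037 ms


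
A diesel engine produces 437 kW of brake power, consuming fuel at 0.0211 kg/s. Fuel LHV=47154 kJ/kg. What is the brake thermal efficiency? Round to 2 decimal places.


eta_BTE = (BP / (mf * LHV)) * 100
Denominator = 0.0211 * 47154 = 994.9494 kW
eta_BTE = (437 / 994.9494) * 100 = 43.92%


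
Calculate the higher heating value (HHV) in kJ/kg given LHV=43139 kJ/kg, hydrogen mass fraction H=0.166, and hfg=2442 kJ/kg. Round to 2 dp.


HHV = LHV + hfg * 9 * H
Water addition = 2442 * 9 * 0.166 = 3648.348 kJ/kg
HHV = 43139 + 3648.348 = 46787.35 kJ/kg


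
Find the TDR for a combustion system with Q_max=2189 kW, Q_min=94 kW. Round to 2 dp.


TDR = Q_max / Q_min
TDR = 2189 / 94 = 23.29


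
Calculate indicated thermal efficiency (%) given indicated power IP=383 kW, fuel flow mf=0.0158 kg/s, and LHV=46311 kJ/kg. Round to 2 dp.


eta_ith = (IP / (mf * LHV)) * 100
Denominator = 0.0158 * 46311 = 731.7138 kW
eta_ith = (383 / 731.7138) * 100 = 52.34%


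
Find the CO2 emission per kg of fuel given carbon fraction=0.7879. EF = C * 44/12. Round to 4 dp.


EF = C_frac * (M_CO2 / M_C)
EF = 0.7879 * (44/12)
EF = 0.7879 * 3.666667 = 2.8890 kg_CO2/kg_fuel


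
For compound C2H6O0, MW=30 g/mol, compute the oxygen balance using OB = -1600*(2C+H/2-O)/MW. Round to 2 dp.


OB = -1600 * (2C + H/2 - O) / MW
Inner = 2*2 + 6/2 - 0 = 7.00
OB = -1600 * 7.00 / 30 = -373.33%


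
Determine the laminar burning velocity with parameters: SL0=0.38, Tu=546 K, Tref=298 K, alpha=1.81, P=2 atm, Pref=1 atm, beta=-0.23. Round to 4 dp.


SL = SL0 * (Tu/Tref)^alpha * (P/Pref)^beta
T ratio = 546/298 = 1.83221477
(T ratio)^alpha = 1.83221477^1.81 = 2.992177
(P/Pref)^beta = 2^(-0.23) = 0.852635
SL = 0.38 * 2.992177 * 0.852635 = 0.9695 m/s
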